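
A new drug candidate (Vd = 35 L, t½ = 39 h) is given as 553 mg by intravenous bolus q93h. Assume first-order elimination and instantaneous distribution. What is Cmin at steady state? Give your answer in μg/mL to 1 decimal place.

3.7 μg/mL

τ/t½ = 93/39 ≈ 2.3846, so fraction remaining f = (1/2)^(93/39) ≈ 0.1915.
Each bolus raises the concentration by D/Vd = 553/35 ≈ 15.800 μg/mL.
Steady-state trough Cmin,ss = C₀·f/(1−f) ≈ 15.800 × 0.1915/0.8085 ≈ 3.742 μg/mL.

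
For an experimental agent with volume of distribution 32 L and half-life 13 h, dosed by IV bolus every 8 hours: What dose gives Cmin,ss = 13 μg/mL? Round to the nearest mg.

221 mg

τ/t½ = 8/13 ≈ 0.61538, so f = (1/2)^(8/13) ≈ 0.652756.
Cmin,ss = (D/Vd)·f/(1−f), so D = Cmin,ss·Vd·(1−f)/f.
D = 13 × 32 × (1−f)/f ≈ 13 × 32 × 0.53197 ≈ 221.30 mg.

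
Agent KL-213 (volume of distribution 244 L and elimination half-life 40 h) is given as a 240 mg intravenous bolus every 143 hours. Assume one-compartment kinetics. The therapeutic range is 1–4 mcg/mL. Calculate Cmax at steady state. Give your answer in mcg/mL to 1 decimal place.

k = ln2/t½ = ln2/40 ≈ 0.017329 h⁻¹; fraction remaining f = e^(−kτ) = e^(−0.017329×143) ≈ 0.0839.
At steady state, accumulation factor R = 1/(1 − e^(−kτ)) ≈ 1.0916.
Single-dose peak C₀ = D/Vd = 240/244 ≈ 0.984 mcg/mL.
Steady-state peak Cmax,ss = C₀·R ≈ 0.984 × 1.0916 ≈ 1.074 mcg/mL.
Peak 1.1 mcg/mL vs MTC 4 mcg/mL: below toxic threshold.

1.1 mcg/mL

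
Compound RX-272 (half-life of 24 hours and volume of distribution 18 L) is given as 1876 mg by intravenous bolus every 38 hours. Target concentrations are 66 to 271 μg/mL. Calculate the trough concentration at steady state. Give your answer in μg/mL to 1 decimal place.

k = ln2/t½ = ln2/24 ≈ 0.028881 h⁻¹; fraction remaining f = e^(−kτ) = e^(−0.028881×38) ≈ 0.3337.
Accumulation ratio R = 1/(1 − f) ≈ 1/0.6663 ≈ 1.5008.
Each bolus raises the concentration by D/Vd = 1876/18 ≈ 104.222 μg/mL.
Steady-state peak Cmax,ss = C₀·R ≈ 104.222 × 1.5008 ≈ 156.416 μg/mL.
One interval later, Cmin,ss = Cmax,ss·e^(−kτ) ≈ 156.416 × 0.3337 ≈ 52.196 μg/mL.
Trough 52.2 μg/mL vs MEC 66 μg/mL: subtherapeutic.

52.2 μg/mL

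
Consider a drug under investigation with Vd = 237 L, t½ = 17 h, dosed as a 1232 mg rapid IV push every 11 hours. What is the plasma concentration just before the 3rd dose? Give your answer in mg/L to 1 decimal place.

f = (1/2)^(τ/t½) = (1/2)^(11/17) ≈ 0.6386.
C₀ = D/Vd = 1232/237 ≈ 5.198 mg/L.
Before the 3rd dose, 2 doses have been given. Superposition: Cmin = C₀·(f + f²).
≈ 5.198 × (0.6386 + 0.4078) ≈ 5.198 × 1.0464 ≈ 5.439 mg/L.

5.4 mg/L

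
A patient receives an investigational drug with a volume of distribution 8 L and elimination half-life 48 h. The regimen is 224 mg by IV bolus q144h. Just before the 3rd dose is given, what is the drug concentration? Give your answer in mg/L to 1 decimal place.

3.9 mg/L

f = (1/2)^(τ/t½) = (1/2)^(144/48) ≈ 0.1250.
C₀ = D/Vd = 224/8 ≈ 28.000 mg/L.
Before the 3rd dose, 2 doses have been given. Superposition: Cmin = C₀·(f + f²).
≈ 28.000 × (0.1250 + 0.0156) ≈ 28.000 × 0.1406 ≈ 3.937 mg/L.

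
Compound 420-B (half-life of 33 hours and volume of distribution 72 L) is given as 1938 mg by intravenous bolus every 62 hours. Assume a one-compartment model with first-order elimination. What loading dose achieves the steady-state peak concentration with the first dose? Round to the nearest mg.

2662 mg

f = (1/2)^(62/33) ≈ 0.271912; accumulation ratio R = 1/(1−f) ≈ 1.37346.
Loading dose to hit Cmax,ss on first dose: D_load = D_maint·R ≈ 1938 × 1.37346 ≈ 2661.77 mg.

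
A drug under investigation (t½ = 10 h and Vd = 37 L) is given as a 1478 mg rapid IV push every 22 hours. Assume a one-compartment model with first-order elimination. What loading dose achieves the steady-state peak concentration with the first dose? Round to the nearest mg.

1889 mg

f = (1/2)^(22/10) ≈ 0.217638; accumulation ratio R = 1/(1−f) ≈ 1.27818.
Loading dose to hit Cmax,ss on first dose: D_load = D_maint·R ≈ 1478 × 1.27818 ≈ 1889.15 mg.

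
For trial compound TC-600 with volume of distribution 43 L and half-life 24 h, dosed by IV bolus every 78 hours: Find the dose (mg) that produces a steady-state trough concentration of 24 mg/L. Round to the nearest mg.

8786 mg

τ/t½ = 78/24 ≈ 3.25, so f = (1/2)^(78/24) ≈ 0.105112.
Cmin,ss = (D/Vd)·f/(1−f), so D = Cmin,ss·Vd·(1−f)/f.
D = 24 × 43 × (1−f)/f ≈ 24 × 43 × 8.51366 ≈ 8786.10 mg.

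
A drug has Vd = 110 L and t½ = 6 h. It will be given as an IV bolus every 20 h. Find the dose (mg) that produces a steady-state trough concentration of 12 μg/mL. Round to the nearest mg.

11985 mg

τ/t½ = 20/6 ≈ 3.3333, so f = (1/2)^(20/6) ≈ 0.099213.
Cmin,ss = (D/Vd)·f/(1−f), so D = Cmin,ss·Vd·(1−f)/f.
D = 12 × 110 × (1−f)/f ≈ 12 × 110 × 9.07932 ≈ 11984.70 mg.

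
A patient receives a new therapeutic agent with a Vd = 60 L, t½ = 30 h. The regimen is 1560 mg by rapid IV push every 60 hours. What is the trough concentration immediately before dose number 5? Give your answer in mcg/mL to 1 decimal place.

8.6 mcg/mL

f = (1/2)^(τ/t½) = (1/2)^(60/30) ≈ 0.2500.
C₀ = D/Vd = 1560/60 ≈ 26.000 mcg/mL.
Before the 5th dose, 4 doses have been given. Superposition: Cmin = C₀·(f + f² + … + f^4).
≈ 26.000 × (0.2500 + 0.0625 + 0.0156 + 0.0039) ≈ 26.000 × 0.3320 ≈ 8.632 mcg/mL.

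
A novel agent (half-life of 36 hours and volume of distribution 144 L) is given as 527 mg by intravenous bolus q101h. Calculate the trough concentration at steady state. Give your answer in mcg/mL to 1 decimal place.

0.6 mcg/mL

Over one 101-h interval, 101/36 ≈ 2.8056 half-lives elapse, leaving f ≈ 0.1430 of each dose.
Each bolus raises the concentration by D/Vd = 527/144 ≈ 3.660 mcg/mL.
Steady-state trough Cmin,ss = C₀·f/(1−f) ≈ 3.660 × 0.1430/0.8570 ≈ 0.611 mcg/mL.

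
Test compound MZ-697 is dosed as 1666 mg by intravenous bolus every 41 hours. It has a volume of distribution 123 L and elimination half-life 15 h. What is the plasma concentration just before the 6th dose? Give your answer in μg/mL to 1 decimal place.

2.4 μg/mL

f = (1/2)^(τ/t½) = (1/2)^(41/15) ≈ 0.1504.
C₀ = D/Vd = 1666/123 ≈ 13.545 μg/mL.
Before the 6th dose, 5 doses have been given. Superposition: Cmin = C₀·(f + f² + … + f^5).
≈ 13.545 × (0.1504 + 0.0226 + 0.0034 + 0.0005 + 0.0001) ≈ 13.545 × 0.1770 ≈ 2.397 μg/mL.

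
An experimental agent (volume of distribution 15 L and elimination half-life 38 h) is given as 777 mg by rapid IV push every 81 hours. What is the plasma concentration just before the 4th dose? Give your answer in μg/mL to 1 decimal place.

15.1 μg/mL

f = (1/2)^(τ/t½) = (1/2)^(81/38) ≈ 0.2282.
C₀ = D/Vd = 777/15 ≈ 51.800 μg/mL.
Before the 4th dose, 3 doses have been given. Superposition: Cmin = C₀·(f + f² + … + f^3).
≈ 51.800 × (0.2282 + 0.0521 + 0.0119) ≈ 51.800 × 0.2922 ≈ 15.136 μg/mL.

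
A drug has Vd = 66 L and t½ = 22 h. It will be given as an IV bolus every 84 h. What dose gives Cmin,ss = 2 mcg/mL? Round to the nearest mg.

1730 mg

τ/t½ = 84/22 ≈ 3.8182, so f = (1/2)^(84/22) ≈ 0.070895.
Cmin,ss = (D/Vd)·f/(1−f), so D = Cmin,ss·Vd·(1−f)/f.
D = 2 × 66 × (1−f)/f ≈ 2 × 66 × 13.10537 ≈ 1729.91 mg.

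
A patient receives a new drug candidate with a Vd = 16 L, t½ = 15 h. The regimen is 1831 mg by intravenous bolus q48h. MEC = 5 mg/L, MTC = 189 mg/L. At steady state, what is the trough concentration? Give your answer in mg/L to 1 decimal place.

14.0 mg/L

k = ln2/t½ = ln2/15 ≈ 0.046210 h⁻¹; fraction remaining f = e^(−kτ) = e^(−0.046210×48) ≈ 0.1088.
Single-dose peak C₀ = D/Vd = 1831/16 ≈ 114.438 mg/L.
Steady-state trough Cmin,ss = C₀·f/(1−f) ≈ 114.438 × 0.1088/0.8912 ≈ 13.971 mg/L.
Trough 14.0 mg/L vs MEC 5 mg/L: adequate.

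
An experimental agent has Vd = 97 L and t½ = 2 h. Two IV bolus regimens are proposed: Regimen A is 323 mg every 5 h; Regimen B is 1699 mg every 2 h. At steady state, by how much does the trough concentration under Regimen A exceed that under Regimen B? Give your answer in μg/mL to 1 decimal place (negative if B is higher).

Regimen A: f = (1/2)^(5/2) ≈ 0.1768; Cmin,ss = (323/97)·f/(1−f) ≈ 0.715 μg/mL.
Regimen B: f = (1/2)^(2/2) ≈ 0.5000; Cmin,ss = (1699/97)·f/(1−f) ≈ 17.515 μg/mL.
Difference ≈ 0.715 − 17.515 ≈ -16.800 μg/mL.

-16.8 μg/mL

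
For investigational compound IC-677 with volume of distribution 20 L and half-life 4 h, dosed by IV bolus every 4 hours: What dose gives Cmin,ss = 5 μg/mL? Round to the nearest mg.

100 mg

τ/t½ = 4/4 ≈ 1, so f = (1/2)^(4/4) ≈ 0.500000.
Cmin,ss = (D/Vd)·f/(1−f), so D = Cmin,ss·Vd·(1−f)/f.
D = 5 × 20 × (1−f)/f ≈ 5 × 20 × 1.00000 ≈ 100.00 mg.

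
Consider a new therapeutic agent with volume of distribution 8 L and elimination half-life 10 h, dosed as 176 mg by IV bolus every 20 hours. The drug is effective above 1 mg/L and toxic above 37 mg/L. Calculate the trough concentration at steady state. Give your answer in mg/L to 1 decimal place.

The dosing interval is 2 half-lives, so f = 2^(−2) = 0.25.
At steady state, R = 1/(1 − 0.25) = 4/3.
Single-dose peak C₀ = D/Vd = 176/8 = 22 mg/L.
Steady-state peak Cmax,ss = C₀·R = 22 × 4/3 ≈ 29.333 mg/L.
Steady-state trough Cmin,ss = Cmax,ss·f ≈ 29.333 × 0.25 ≈ 7.333 mg/L.
Trough 7.3 mg/L vs MEC 1 mg/L: adequate.

7.3 mg/L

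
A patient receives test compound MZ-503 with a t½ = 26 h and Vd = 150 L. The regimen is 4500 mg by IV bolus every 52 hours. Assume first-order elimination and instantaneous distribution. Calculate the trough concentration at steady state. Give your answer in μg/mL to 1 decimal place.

10.0 μg/mL

τ = 52 h = 2 half-lives, so f = (1/2)^2 = 0.25.
Accumulation ratio R = 1/(1 − f) = 1/0.75 = 4/3.
Single-dose peak C₀ = D/Vd = 4500/150 = 30 μg/mL.
Steady-state peak Cmax,ss = C₀·R = 30 × 4/3 ≈ 40.000 μg/mL.
Steady-state trough Cmin,ss = Cmax,ss·f ≈ 40.000 × 0.25 ≈ 10.000 μg/mL.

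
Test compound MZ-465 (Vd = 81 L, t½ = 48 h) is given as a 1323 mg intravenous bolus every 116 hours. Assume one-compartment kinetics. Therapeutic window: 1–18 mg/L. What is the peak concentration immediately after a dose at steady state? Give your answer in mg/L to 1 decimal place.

Over one 116-h interval, 116/48 ≈ 2.4167 half-lives elapse, leaving f ≈ 0.1873 of each dose.
Accumulation ratio R = 1/(1 − f) ≈ 1/0.8127 ≈ 1.2305.
Single-dose peak C₀ = D/Vd = 1323/81 ≈ 16.333 mg/L.
Steady-state peak Cmax,ss = C₀·R ≈ 16.333 × 1.2305 ≈ 20.098 mg/L.
Peak 20.1 mg/L vs MTC 18 mg/L: exceeds toxic threshold.

20.1 mg/L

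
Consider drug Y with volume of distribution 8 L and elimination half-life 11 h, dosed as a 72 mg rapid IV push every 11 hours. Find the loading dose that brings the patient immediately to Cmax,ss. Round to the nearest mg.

f = (1/2)^(11/11) ≈ 0.500000; accumulation ratio R = 1/(1−f) ≈ 2.00000.
Loading dose to hit Cmax,ss on first dose: D_load = D_maint·R ≈ 72 × 2.00000 ≈ 144.00 mg.

144 mg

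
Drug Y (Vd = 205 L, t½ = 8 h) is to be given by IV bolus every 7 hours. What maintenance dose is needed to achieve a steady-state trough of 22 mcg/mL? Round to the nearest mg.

τ/t½ = 7/8 ≈ 0.875, so f = (1/2)^(7/8) ≈ 0.545254.
Cmin,ss = (D/Vd)·f/(1−f), so D = Cmin,ss·Vd·(1−f)/f.
D = 22 × 205 × (1−f)/f ≈ 22 × 205 × 0.83401 ≈ 3761.39 mg.

3761 mg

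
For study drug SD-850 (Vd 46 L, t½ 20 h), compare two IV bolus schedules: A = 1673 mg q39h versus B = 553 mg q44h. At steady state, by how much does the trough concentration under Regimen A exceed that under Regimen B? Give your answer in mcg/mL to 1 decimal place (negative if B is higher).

Regimen A: f = (1/2)^(39/20) ≈ 0.2588; Cmin,ss = (1673/46)·f/(1−f) ≈ 12.699 mcg/mL.
Regimen B: f = (1/2)^(44/20) ≈ 0.2176; Cmin,ss = (553/46)·f/(1−f) ≈ 3.343 mcg/mL.
Difference ≈ 12.699 − 3.343 ≈ 9.356 mcg/mL.

9.4 mcg/mL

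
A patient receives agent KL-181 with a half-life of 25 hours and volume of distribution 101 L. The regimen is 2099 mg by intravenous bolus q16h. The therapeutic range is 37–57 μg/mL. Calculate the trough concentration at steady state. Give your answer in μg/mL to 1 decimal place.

37.2 μg/mL

k = ln2/t½ = ln2/25 ≈ 0.027726 h⁻¹; fraction remaining f = e^(−kτ) = e^(−0.027726×16) ≈ 0.6417.
Accumulation ratio R = 1/(1 − f) ≈ 1/0.3583 ≈ 2.7910.
Single-dose peak C₀ = D/Vd = 2099/101 ≈ 20.782 μg/mL.
Cmax,ss = C₀/(1 − f) ≈ 20.782/0.3583 ≈ 58.002 μg/mL.
One interval later, Cmin,ss = Cmax,ss·e^(−kτ) ≈ 58.002 × 0.6417 ≈ 37.220 μg/mL.
Trough 37.2 μg/mL vs MEC 37 μg/mL: adequate.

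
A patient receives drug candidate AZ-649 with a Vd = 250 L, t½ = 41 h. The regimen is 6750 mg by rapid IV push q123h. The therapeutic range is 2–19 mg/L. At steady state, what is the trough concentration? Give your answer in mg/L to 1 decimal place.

3.9 mg/L

The dosing interval is 3 half-lives, so f = 2^(−3) = 0.125.
At steady state, R = 1/(1 − 0.125) = 8/7.
Single-dose peak C₀ = D/Vd = 6750/250 = 27 mg/L.
Steady-state peak Cmax,ss = C₀·R = 27 × 8/7 ≈ 30.857 mg/L.
Steady-state trough Cmin,ss = Cmax,ss·f ≈ 30.857 × 0.125 ≈ 3.857 mg/L.
Trough 3.9 mg/L vs MEC 2 mg/L: adequate.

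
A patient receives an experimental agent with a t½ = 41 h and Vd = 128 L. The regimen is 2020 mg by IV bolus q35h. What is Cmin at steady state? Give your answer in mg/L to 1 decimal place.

19.6 mg/L

Over one 35-h interval, 35/41 ≈ 0.85366 half-lives elapse, leaving f ≈ 0.5534 of each dose.
Accumulation ratio R = 1/(1 − f) ≈ 1/0.4466 ≈ 2.2391.
Each bolus raises the concentration by D/Vd = 2020/128 ≈ 15.781 mg/L.
Steady-state peak Cmax,ss = C₀·R ≈ 15.781 × 2.2391 ≈ 35.335 mg/L.
Steady-state trough Cmin,ss = Cmax,ss·f ≈ 35.335 × 0.5534 ≈ 19.554 mg/L.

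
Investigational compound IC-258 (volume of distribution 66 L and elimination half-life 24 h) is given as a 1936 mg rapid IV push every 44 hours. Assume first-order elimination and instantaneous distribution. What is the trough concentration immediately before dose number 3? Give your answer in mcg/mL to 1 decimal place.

10.5 mcg/mL

f = (1/2)^(τ/t½) = (1/2)^(44/24) ≈ 0.2806.
C₀ = D/Vd = 1936/66 ≈ 29.333 mcg/mL.
Before the 3rd dose, 2 doses have been given. Superposition: Cmin = C₀·(f + f²).
≈ 29.333 × (0.2806 + 0.0787) ≈ 29.333 × 0.3593 ≈ 10.539 mcg/mL.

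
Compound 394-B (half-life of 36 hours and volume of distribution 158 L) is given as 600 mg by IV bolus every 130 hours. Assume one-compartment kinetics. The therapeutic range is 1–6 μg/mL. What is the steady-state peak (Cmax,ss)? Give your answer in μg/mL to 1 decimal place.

4.1 μg/mL

τ/t½ = 130/36 ≈ 3.6111, so fraction remaining f = (1/2)^(130/36) ≈ 0.0818.
Accumulation ratio R = 1/(1 − f) ≈ 1/0.9182 ≈ 1.0891.
Single-dose peak C₀ = D/Vd = 600/158 ≈ 3.797 μg/mL.
Cmax,ss = C₀/(1 − f) ≈ 3.797/0.9182 ≈ 4.135 μg/mL.
Peak 4.1 μg/mL vs MTC 6 μg/mL: below toxic threshold.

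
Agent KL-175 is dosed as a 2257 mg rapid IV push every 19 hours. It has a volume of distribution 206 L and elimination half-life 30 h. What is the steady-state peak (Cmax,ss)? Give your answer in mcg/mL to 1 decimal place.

k = ln2/t½ = ln2/30 ≈ 0.023105 h⁻¹; fraction remaining f = e^(−kτ) = e^(−0.023105×19) ≈ 0.6447.
At steady state, accumulation factor R = 1/(1 − e^(−kτ)) ≈ 2.8145.
Each bolus raises the concentration by D/Vd = 2257/206 ≈ 10.956 mcg/mL.
Steady-state peak Cmax,ss = C₀·R ≈ 10.956 × 2.8145 ≈ 30.836 mcg/mL.

30.8 mcg/mL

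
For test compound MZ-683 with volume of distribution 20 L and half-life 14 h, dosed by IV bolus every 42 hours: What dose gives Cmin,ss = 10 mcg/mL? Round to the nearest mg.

τ/t½ = 42/14 ≈ 3, so f = (1/2)^(42/14) ≈ 0.125000.
Cmin,ss = (D/Vd)·f/(1−f), so D = Cmin,ss·Vd·(1−f)/f.
D = 10 × 20 × (1−f)/f ≈ 10 × 20 × 7.00000 ≈ 1400.00 mg.

1400 mg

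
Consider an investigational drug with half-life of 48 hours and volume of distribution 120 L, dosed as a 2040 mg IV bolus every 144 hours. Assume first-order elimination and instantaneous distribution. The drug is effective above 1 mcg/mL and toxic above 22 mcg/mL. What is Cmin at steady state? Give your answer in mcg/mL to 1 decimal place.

The dosing interval is 3 half-lives, so f = 2^(−3) = 0.125.
At steady state, R = 1/(1 − 0.125) = 8/7.
Single-dose peak C₀ = D/Vd = 2040/120 = 17 mcg/mL.
Steady-state peak Cmax,ss = C₀·R = 17 × 8/7 ≈ 19.429 mcg/mL.
Steady-state trough Cmin,ss = Cmax,ss·f ≈ 19.429 × 0.125 ≈ 2.429 mcg/mL.
Trough 2.4 mcg/mL vs MEC 1 mcg/mL: adequate.

2.4 mcg/mL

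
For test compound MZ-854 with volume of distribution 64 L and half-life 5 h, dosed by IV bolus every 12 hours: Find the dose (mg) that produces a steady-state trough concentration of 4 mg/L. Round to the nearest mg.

1095 mg

τ/t½ = 12/5 ≈ 2.4, so f = (1/2)^(12/5) ≈ 0.189465.
Cmin,ss = (D/Vd)·f/(1−f), so D = Cmin,ss·Vd·(1−f)/f.
D = 4 × 64 × (1−f)/f ≈ 4 × 64 × 4.27802 ≈ 1095.17 mg.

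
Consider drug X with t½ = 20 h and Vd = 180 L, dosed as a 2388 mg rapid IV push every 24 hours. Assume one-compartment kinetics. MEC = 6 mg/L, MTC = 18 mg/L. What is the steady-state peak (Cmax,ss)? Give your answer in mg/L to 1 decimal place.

23.5 mg/L

k = ln2/t½ = ln2/20 ≈ 0.034657 h⁻¹; fraction remaining f = e^(−kτ) = e^(−0.034657×24) ≈ 0.4353.
At steady state, accumulation factor R = 1/(1 − e^(−kτ)) ≈ 1.7709.
Single-dose peak C₀ = D/Vd = 2388/180 ≈ 13.267 mg/L.
Steady-state peak Cmax,ss = C₀·R ≈ 13.267 × 1.7709 ≈ 23.495 mg/L.
Peak 23.5 mg/L vs MTC 18 mg/L: exceeds toxic threshold.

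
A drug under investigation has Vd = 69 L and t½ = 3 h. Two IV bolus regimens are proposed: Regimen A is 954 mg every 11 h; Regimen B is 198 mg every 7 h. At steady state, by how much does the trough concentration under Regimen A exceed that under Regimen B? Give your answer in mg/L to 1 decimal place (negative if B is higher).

Regimen A: f = (1/2)^(11/3) ≈ 0.0787; Cmin,ss = (954/69)·f/(1−f) ≈ 1.181 mg/L.
Regimen B: f = (1/2)^(7/3) ≈ 0.1984; Cmin,ss = (198/69)·f/(1−f) ≈ 0.710 mg/L.
Difference ≈ 1.181 − 0.710 ≈ 0.471 mg/L.

0.5 mg/L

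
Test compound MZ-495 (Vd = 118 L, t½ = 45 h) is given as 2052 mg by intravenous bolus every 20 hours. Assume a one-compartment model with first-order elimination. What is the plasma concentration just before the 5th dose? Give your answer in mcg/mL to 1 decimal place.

f = (1/2)^(τ/t½) = (1/2)^(20/45) ≈ 0.7349.
C₀ = D/Vd = 2052/118 ≈ 17.390 mcg/mL.
Before the 5th dose, 4 doses have been given. Superposition: Cmin = C₀·(f + f² + … + f^4).
≈ 17.390 × (0.7349 + 0.5401 + 0.3969 + 0.2917) ≈ 17.390 × 1.9636 ≈ 34.147 mcg/mL.

34.1 mcg/mL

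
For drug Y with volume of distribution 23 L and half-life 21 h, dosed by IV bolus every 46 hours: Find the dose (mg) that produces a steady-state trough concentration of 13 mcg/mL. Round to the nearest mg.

1066 mg

τ/t½ = 46/21 ≈ 2.1905, so f = (1/2)^(46/21) ≈ 0.219079.
Cmin,ss = (D/Vd)·f/(1−f), so D = Cmin,ss·Vd·(1−f)/f.
D = 13 × 23 × (1−f)/f ≈ 13 × 23 × 3.56456 ≈ 1065.80 mg.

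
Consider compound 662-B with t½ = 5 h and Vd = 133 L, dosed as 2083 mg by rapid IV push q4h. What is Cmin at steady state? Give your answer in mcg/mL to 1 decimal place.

τ/t½ = 4/5 ≈ 0.8, so fraction remaining f = (1/2)^(4/5) ≈ 0.5743.
Accumulation ratio R = 1/(1 − f) ≈ 1/0.4257 ≈ 2.3491.
Each bolus raises the concentration by D/Vd = 2083/133 ≈ 15.662 mcg/mL.
Steady-state peak Cmax,ss = C₀·R ≈ 15.662 × 2.3491 ≈ 36.792 mcg/mL.
Steady-state trough Cmin,ss = Cmax,ss·f ≈ 36.792 × 0.5743 ≈ 21.130 mcg/mL.

21.1 mcg/mL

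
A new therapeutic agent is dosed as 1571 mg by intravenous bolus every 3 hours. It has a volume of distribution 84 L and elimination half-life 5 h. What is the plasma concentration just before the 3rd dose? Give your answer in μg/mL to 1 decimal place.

20.5 μg/mL

f = (1/2)^(τ/t½) = (1/2)^(3/5) ≈ 0.6598.
C₀ = D/Vd = 1571/84 ≈ 18.702 μg/mL.
Before the 3rd dose, 2 doses have been given. Superposition: Cmin = C₀·(f + f²).
≈ 18.702 × (0.6598 + 0.4353) ≈ 18.702 × 1.0951 ≈ 20.481 μg/mL.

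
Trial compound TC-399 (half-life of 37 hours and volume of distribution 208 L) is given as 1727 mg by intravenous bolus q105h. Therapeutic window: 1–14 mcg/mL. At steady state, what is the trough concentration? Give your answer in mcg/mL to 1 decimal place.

1.4 mcg/mL

Over one 105-h interval, 105/37 ≈ 2.8378 half-lives elapse, leaving f ≈ 0.1399 of each dose.
Accumulation ratio R = 1/(1 − f) ≈ 1/0.8601 ≈ 1.1627.
Single-dose peak C₀ = D/Vd = 1727/208 ≈ 8.303 mcg/mL.
Steady-state peak Cmax,ss = C₀·R ≈ 8.303 × 1.1627 ≈ 9.654 mcg/mL.
One interval later, Cmin,ss = Cmax,ss·e^(−kτ) ≈ 9.654 × 0.1399 ≈ 1.351 mcg/mL.
Trough 1.4 mcg/mL vs MEC 1 mcg/mL: adequate.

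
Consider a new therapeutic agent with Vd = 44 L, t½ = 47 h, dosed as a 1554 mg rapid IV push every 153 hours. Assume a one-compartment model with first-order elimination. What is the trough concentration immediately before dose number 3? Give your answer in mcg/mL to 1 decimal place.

4.1 mcg/mL

f = (1/2)^(τ/t½) = (1/2)^(153/47) ≈ 0.1047.
C₀ = D/Vd = 1554/44 ≈ 35.318 mcg/mL.
Before the 3rd dose, 2 doses have been given. Superposition: Cmin = C₀·(f + f²).
≈ 35.318 × (0.1047 + 0.0110) ≈ 35.318 × 0.1157 ≈ 4.086 mcg/mL.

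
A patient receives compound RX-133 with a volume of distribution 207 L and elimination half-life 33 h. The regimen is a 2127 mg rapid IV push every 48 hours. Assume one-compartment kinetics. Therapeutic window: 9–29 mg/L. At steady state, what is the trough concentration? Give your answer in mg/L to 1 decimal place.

k = ln2/t½ = ln2/33 ≈ 0.021004 h⁻¹; fraction remaining f = e^(−kτ) = e^(−0.021004×48) ≈ 0.3649.
Single-dose peak C₀ = D/Vd = 2127/207 ≈ 10.275 mg/L.
Steady-state trough Cmin,ss = C₀·f/(1−f) ≈ 10.275 × 0.3649/0.6351 ≈ 5.904 mg/L.
Trough 5.9 mg/L vs MEC 9 mg/L: subtherapeutic.

5.9 mg/L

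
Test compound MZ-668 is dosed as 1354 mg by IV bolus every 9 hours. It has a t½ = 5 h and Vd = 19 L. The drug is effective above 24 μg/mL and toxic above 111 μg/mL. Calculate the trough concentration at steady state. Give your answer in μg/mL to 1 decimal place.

28.7 μg/mL

τ/t½ = 9/5 ≈ 1.8, so fraction remaining f = (1/2)^(9/5) ≈ 0.2872.
Accumulation ratio R = 1/(1 − f) ≈ 1/0.7128 ≈ 1.4029.
Single-dose peak C₀ = D/Vd = 1354/19 ≈ 71.263 μg/mL.
Steady-state peak Cmax,ss = C₀·R ≈ 71.263 × 1.4029 ≈ 99.975 μg/mL.
Steady-state trough Cmin,ss = Cmax,ss·f ≈ 99.975 × 0.2872 ≈ 28.713 μg/mL.
Trough 28.7 μg/mL vs MEC 24 μg/mL: adequate.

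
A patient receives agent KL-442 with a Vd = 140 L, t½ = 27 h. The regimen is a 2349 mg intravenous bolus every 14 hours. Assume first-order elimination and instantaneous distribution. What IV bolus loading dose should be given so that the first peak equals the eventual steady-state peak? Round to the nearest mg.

7780 mg

f = (1/2)^(14/27) ≈ 0.698088; accumulation ratio R = 1/(1−f) ≈ 3.31222.
Loading dose to hit Cmax,ss on first dose: D_load = D_maint·R ≈ 2349 × 3.31222 ≈ 7780.40 mg.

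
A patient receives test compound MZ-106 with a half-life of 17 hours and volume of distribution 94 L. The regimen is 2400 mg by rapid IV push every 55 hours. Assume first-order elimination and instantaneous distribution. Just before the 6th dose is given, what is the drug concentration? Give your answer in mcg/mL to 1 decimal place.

f = (1/2)^(τ/t½) = (1/2)^(55/17) ≈ 0.1062.
C₀ = D/Vd = 2400/94 ≈ 25.532 mcg/mL.
Before the 6th dose, 5 doses have been given. Superposition: Cmin = C₀·(f + f² + … + f^5).
≈ 25.532 × (0.1062 + 0.0113 + 0.0012 + 0.0001 + 0.0000) ≈ 25.532 × 0.1188 ≈ 3.033 mcg/mL.

3.0 mcg/mL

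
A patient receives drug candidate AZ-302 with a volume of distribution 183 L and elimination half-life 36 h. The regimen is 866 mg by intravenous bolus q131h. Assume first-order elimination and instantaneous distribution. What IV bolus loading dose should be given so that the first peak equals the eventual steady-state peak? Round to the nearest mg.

942 mg

f = (1/2)^(131/36) ≈ 0.080276; accumulation ratio R = 1/(1−f) ≈ 1.08728.
Loading dose to hit Cmax,ss on first dose: D_load = D_maint·R ≈ 866 × 1.08728 ≈ 941.58 mg.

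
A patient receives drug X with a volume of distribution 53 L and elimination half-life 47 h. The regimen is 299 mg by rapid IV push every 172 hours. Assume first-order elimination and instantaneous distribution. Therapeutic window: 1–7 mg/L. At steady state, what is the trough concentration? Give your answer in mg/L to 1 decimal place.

0.5 mg/L

τ/t½ = 172/47 ≈ 3.6596, so fraction remaining f = (1/2)^(172/47) ≈ 0.0791.
At steady state, accumulation factor R = 1/(1 − e^(−kτ)) ≈ 1.0859.
Each bolus raises the concentration by D/Vd = 299/53 ≈ 5.642 mg/L.
Steady-state peak Cmax,ss = C₀·R ≈ 5.642 × 1.0859 ≈ 6.127 mg/L.
One interval later, Cmin,ss = Cmax,ss·e^(−kτ) ≈ 6.127 × 0.0791 ≈ 0.485 mg/L.
Trough 0.5 mg/L vs MEC 1 mg/L: subtherapeutic.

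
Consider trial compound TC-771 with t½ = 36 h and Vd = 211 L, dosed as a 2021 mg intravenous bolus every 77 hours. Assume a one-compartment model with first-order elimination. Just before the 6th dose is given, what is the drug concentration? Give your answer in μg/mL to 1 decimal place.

f = (1/2)^(τ/t½) = (1/2)^(77/36) ≈ 0.2271.
C₀ = D/Vd = 2021/211 ≈ 9.578 μg/mL.
Before the 6th dose, 5 doses have been given. Superposition: Cmin = C₀·(f + f² + … + f^5).
≈ 9.578 × (0.2271 + 0.0516 + 0.0117 + 0.0027 + 0.0006) ≈ 9.578 × 0.2937 ≈ 2.813 μg/mL.

2.8 μg/mL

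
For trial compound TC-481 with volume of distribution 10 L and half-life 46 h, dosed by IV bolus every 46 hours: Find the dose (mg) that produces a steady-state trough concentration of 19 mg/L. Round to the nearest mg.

τ/t½ = 46/46 ≈ 1, so f = (1/2)^(46/46) ≈ 0.500000.
Cmin,ss = (D/Vd)·f/(1−f), so D = Cmin,ss·Vd·(1−f)/f.
D = 19 × 10 × (1−f)/f ≈ 19 × 10 × 1.00000 ≈ 190.00 mg.

190 mg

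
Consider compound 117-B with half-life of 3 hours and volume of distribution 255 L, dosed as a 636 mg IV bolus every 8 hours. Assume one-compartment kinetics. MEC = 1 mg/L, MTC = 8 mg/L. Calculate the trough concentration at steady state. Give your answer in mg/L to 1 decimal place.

0.5 mg/L

τ/t½ = 8/3 ≈ 2.6667, so fraction remaining f = (1/2)^(8/3) ≈ 0.1575.
Single-dose peak C₀ = D/Vd = 636/255 ≈ 2.494 mg/L.
Steady-state trough Cmin,ss = C₀·f/(1−f) ≈ 2.494 × 0.1575/0.8425 ≈ 0.466 mg/L.
Trough 0.5 mg/L vs MEC 1 mg/L: subtherapeutic.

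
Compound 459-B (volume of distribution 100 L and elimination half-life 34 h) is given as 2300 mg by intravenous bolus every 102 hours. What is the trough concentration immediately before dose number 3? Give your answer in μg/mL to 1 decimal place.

f = (1/2)^(τ/t½) = (1/2)^(102/34) ≈ 0.1250.
C₀ = D/Vd = 2300/100 ≈ 23.000 μg/mL.
Before the 3rd dose, 2 doses have been given. Superposition: Cmin = C₀·(f + f²).
≈ 23.000 × (0.1250 + 0.0156) ≈ 23.000 × 0.1406 ≈ 3.234 μg/mL.

3.2 μg/mL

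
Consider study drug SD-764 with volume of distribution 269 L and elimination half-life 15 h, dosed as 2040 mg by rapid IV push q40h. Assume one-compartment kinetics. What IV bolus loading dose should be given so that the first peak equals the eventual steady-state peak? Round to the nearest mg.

f = (1/2)^(40/15) ≈ 0.157490; accumulation ratio R = 1/(1−f) ≈ 1.18693.
Loading dose to hit Cmax,ss on first dose: D_load = D_maint·R ≈ 2040 × 1.18693 ≈ 2421.34 mg.

2421 mg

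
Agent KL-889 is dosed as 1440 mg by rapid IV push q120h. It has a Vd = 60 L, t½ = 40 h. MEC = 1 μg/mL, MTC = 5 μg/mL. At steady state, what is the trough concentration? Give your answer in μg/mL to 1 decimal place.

3.4 μg/mL

τ = 120 h = 3 half-lives, so f = (1/2)^3 = 0.125.
Accumulation ratio R = 1/(1 − f) = 1/0.875 = 8/7.
Single-dose peak C₀ = D/Vd = 1440/60 = 24 μg/mL.
Steady-state peak Cmax,ss = C₀·R = 24 × 8/7 ≈ 27.429 μg/mL.
Steady-state trough Cmin,ss = Cmax,ss·f ≈ 27.429 × 0.125 ≈ 3.429 μg/mL.
Trough 3.4 μg/mL vs MEC 1 μg/mL: adequate.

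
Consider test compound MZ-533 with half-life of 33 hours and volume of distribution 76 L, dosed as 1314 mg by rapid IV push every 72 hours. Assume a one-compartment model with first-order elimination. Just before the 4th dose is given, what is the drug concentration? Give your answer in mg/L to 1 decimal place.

f = (1/2)^(τ/t½) = (1/2)^(72/33) ≈ 0.2204.
C₀ = D/Vd = 1314/76 ≈ 17.289 mg/L.
Before the 4th dose, 3 doses have been given. Superposition: Cmin = C₀·(f + f² + … + f^3).
≈ 17.289 × (0.2204 + 0.0486 + 0.0107) ≈ 17.289 × 0.2797 ≈ 4.836 mg/L.

4.8 mg/L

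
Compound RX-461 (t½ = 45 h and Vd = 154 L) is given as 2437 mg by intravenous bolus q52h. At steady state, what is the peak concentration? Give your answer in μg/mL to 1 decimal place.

τ/t½ = 52/45 ≈ 1.1556, so fraction remaining f = (1/2)^(52/45) ≈ 0.4489.
Accumulation ratio R = 1/(1 − f) ≈ 1/0.5511 ≈ 1.8146.
Each bolus raises the concentration by D/Vd = 2437/154 ≈ 15.825 μg/mL.
Cmax,ss = C₀/(1 − f) ≈ 15.825/0.5511 ≈ 28.715 μg/mL.

28.7 μg/mL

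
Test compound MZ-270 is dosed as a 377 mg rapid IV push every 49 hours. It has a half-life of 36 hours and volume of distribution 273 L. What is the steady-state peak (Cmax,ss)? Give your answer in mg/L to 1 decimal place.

k = ln2/t½ = ln2/36 ≈ 0.019254 h⁻¹; fraction remaining f = e^(−kτ) = e^(−0.019254×49) ≈ 0.3893.
At steady state, accumulation factor R = 1/(1 − e^(−kτ)) ≈ 1.6375.
Each bolus raises the concentration by D/Vd = 377/273 ≈ 1.381 mg/L.
Cmax,ss = C₀/(1 − f) ≈ 1.381/0.6107 ≈ 2.261 mg/L.

2.3 mg/L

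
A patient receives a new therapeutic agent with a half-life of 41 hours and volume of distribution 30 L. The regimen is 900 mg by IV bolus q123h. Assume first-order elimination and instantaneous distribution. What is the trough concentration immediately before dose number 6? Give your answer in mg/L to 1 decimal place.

4.3 mg/L

f = (1/2)^(τ/t½) = (1/2)^(123/41) ≈ 0.1250.
C₀ = D/Vd = 900/30 ≈ 30.000 mg/L.
Before the 6th dose, 5 doses have been given. Superposition: Cmin = C₀·(f + f² + … + f^5).
≈ 30.000 × (0.1250 + 0.0156 + 0.0020 + 0.0002 + 0.0000) ≈ 30.000 × 0.1428 ≈ 4.284 mg/L.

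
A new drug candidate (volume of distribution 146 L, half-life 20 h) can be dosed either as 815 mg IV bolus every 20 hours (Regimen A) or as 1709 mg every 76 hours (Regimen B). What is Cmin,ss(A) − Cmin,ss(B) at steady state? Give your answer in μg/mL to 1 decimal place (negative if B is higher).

4.7 μg/mL

Regimen A: f = (1/2)^(20/20) ≈ 0.5000; Cmin,ss = (815/146)·f/(1−f) ≈ 5.582 μg/mL.
Regimen B: f = (1/2)^(76/20) ≈ 0.0718; Cmin,ss = (1709/146)·f/(1−f) ≈ 0.905 μg/mL.
Difference ≈ 5.582 − 0.905 ≈ 4.677 μg/mL.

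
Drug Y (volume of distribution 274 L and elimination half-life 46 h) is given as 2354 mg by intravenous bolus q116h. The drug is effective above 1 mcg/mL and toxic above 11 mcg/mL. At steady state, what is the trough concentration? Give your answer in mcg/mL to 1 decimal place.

1.8 mcg/mL

k = ln2/t½ = ln2/46 ≈ 0.015068 h⁻¹; fraction remaining f = e^(−kτ) = e^(−0.015068×116) ≈ 0.1741.
Single-dose peak C₀ = D/Vd = 2354/274 ≈ 8.591 mcg/mL.
Steady-state trough Cmin,ss = C₀·f/(1−f) ≈ 8.591 × 0.1741/0.8259 ≈ 1.811 mcg/mL.
Trough 1.8 mcg/mL vs MEC 1 mcg/mL: adequate.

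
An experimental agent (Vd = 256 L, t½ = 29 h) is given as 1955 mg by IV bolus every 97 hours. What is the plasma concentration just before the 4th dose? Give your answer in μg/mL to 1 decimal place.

f = (1/2)^(τ/t½) = (1/2)^(97/29) ≈ 0.0984.
C₀ = D/Vd = 1955/256 ≈ 7.637 μg/mL.
Before the 4th dose, 3 doses have been given. Superposition: Cmin = C₀·(f + f² + … + f^3).
≈ 7.637 × (0.0984 + 0.0097 + 0.0010) ≈ 7.637 × 0.1091 ≈ 0.833 μg/mL.

0.8 μg/mL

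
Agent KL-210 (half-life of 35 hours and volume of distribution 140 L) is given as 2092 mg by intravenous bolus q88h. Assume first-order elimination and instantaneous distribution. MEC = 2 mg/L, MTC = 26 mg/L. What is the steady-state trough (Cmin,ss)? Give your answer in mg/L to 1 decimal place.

3.2 mg/L

k = ln2/t½ = ln2/35 ≈ 0.019804 h⁻¹; fraction remaining f = e^(−kτ) = e^(−0.019804×88) ≈ 0.1750.
At steady state, accumulation factor R = 1/(1 − e^(−kτ)) ≈ 1.2121.
Each bolus raises the concentration by D/Vd = 2092/140 ≈ 14.943 mg/L.
Cmax,ss = C₀/(1 − f) ≈ 14.943/0.8250 ≈ 18.113 mg/L.
One interval later, Cmin,ss = Cmax,ss·e^(−kτ) ≈ 18.113 × 0.1750 ≈ 3.170 mg/L.
Trough 3.2 mg/L vs MEC 2 mg/L: adequate.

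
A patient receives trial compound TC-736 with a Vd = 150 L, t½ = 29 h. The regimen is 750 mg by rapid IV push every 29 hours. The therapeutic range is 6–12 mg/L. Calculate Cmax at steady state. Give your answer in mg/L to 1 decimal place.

10.0 mg/L

τ = 29 h = 1 half-life, so f = (1/2)^1 = 0.5.
At steady state, R = 1/(1 − 0.5) = 2/1.
Single-dose peak C₀ = D/Vd = 750/150 = 5 mg/L.
Steady-state peak Cmax,ss = C₀·R = 5 × 2/1 ≈ 10.000 mg/L.
Peak 10.0 mg/L vs MTC 12 mg/L: below toxic threshold.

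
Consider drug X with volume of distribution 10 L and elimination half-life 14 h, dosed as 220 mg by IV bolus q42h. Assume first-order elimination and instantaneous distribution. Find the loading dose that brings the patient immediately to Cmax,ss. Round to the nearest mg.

251 mg

f = (1/2)^(42/14) ≈ 0.125000; accumulation ratio R = 1/(1−f) ≈ 1.14286.
Loading dose to hit Cmax,ss on first dose: D_load = D_maint·R ≈ 220 × 1.14286 ≈ 251.43 mg.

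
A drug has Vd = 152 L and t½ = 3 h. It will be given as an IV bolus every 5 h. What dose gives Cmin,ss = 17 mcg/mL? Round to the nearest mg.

τ/t½ = 5/3 ≈ 1.6667, so f = (1/2)^(5/3) ≈ 0.314980.
Cmin,ss = (D/Vd)·f/(1−f), so D = Cmin,ss·Vd·(1−f)/f.
D = 17 × 152 × (1−f)/f ≈ 17 × 152 × 2.17480 ≈ 5619.68 mg.

5620 mg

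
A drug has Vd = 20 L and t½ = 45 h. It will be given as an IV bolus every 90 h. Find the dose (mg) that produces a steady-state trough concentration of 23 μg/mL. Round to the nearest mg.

1380 mg

τ/t½ = 90/45 ≈ 2, so f = (1/2)^(90/45) ≈ 0.250000.
Cmin,ss = (D/Vd)·f/(1−f), so D = Cmin,ss·Vd·(1−f)/f.
D = 23 × 20 × (1−f)/f ≈ 23 × 20 × 3.00000 ≈ 1380.00 mg.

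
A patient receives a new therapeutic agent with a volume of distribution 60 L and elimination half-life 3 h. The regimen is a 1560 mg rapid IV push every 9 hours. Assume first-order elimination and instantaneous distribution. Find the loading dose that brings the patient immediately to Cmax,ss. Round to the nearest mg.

1783 mg

f = (1/2)^(9/3) ≈ 0.125000; accumulation ratio R = 1/(1−f) ≈ 1.14286.
Loading dose to hit Cmax,ss on first dose: D_load = D_maint·R ≈ 1560 × 1.14286 ≈ 1782.86 mg.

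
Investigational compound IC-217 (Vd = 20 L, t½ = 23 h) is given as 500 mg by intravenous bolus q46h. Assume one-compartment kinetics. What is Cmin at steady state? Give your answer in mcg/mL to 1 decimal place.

8.3 mcg/mL

τ = 46 h = 2 half-lives, so f = (1/2)^2 = 0.25.
At steady state, R = 1/(1 − 0.25) = 4/3.
Single-dose peak C₀ = D/Vd = 500/20 = 25 mcg/mL.
Steady-state peak Cmax,ss = C₀·R = 25 × 4/3 ≈ 33.333 mcg/mL.
Steady-state trough Cmin,ss = Cmax,ss·f ≈ 33.333 × 0.25 ≈ 8.333 mcg/mL.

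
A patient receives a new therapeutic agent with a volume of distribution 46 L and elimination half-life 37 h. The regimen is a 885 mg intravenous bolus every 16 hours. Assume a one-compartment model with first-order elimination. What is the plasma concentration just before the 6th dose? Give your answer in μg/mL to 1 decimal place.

42.7 μg/mL

f = (1/2)^(τ/t½) = (1/2)^(16/37) ≈ 0.7410.
C₀ = D/Vd = 885/46 ≈ 19.239 μg/mL.
Before the 6th dose, 5 doses have been given. Superposition: Cmin = C₀·(f + f² + … + f^5).
≈ 19.239 × (0.7410 + 0.5491 + 0.4069 + 0.3015 + 0.2234) ≈ 19.239 × 2.2219 ≈ 42.747 μg/mL.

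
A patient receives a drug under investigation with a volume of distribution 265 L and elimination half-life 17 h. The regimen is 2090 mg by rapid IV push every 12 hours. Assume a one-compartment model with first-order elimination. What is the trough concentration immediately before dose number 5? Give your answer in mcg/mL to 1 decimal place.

10.7 mcg/mL

f = (1/2)^(τ/t½) = (1/2)^(12/17) ≈ 0.6131.
C₀ = D/Vd = 2090/265 ≈ 7.887 mcg/mL.
Before the 5th dose, 4 doses have been given. Superposition: Cmin = C₀·(f + f² + … + f^4).
≈ 7.887 × (0.6131 + 0.3759 + 0.2305 + 0.1413) ≈ 7.887 × 1.3608 ≈ 10.733 mcg/mL.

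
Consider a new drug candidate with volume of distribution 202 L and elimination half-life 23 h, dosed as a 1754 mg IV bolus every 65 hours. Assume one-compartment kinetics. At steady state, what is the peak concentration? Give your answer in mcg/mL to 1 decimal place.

10.1 mcg/mL

Over one 65-h interval, 65/23 ≈ 2.8261 half-lives elapse, leaving f ≈ 0.1410 of each dose.
Accumulation ratio R = 1/(1 − f) ≈ 1/0.8590 ≈ 1.1641.
Single-dose peak C₀ = D/Vd = 1754/202 ≈ 8.683 mcg/mL.
Steady-state peak Cmax,ss = C₀·R ≈ 8.683 × 1.1641 ≈ 10.108 mcg/mL.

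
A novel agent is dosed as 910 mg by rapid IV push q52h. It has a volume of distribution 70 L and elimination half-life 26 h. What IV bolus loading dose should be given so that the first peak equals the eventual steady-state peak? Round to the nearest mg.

1213 mg

f = (1/2)^(52/26) ≈ 0.250000; accumulation ratio R = 1/(1−f) ≈ 1.33333.
Loading dose to hit Cmax,ss on first dose: D_load = D_maint·R ≈ 910 × 1.33333 ≈ 1213.33 mg.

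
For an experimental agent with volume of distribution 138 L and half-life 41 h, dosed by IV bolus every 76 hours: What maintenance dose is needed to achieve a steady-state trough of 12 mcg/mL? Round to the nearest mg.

τ/t½ = 76/41 ≈ 1.8537, so f = (1/2)^(76/41) ≈ 0.276690.
Cmin,ss = (D/Vd)·f/(1−f), so D = Cmin,ss·Vd·(1−f)/f.
D = 12 × 138 × (1−f)/f ≈ 12 × 138 × 2.61415 ≈ 4329.03 mg.

4329 mg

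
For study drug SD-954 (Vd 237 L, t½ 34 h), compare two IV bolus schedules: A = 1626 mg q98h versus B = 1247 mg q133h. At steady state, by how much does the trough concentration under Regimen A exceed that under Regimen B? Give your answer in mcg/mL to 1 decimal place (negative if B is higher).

Regimen A: f = (1/2)^(98/34) ≈ 0.1356; Cmin,ss = (1626/237)·f/(1−f) ≈ 1.076 mcg/mL.
Regimen B: f = (1/2)^(133/34) ≈ 0.0664; Cmin,ss = (1247/237)·f/(1−f) ≈ 0.374 mcg/mL.
Difference ≈ 1.076 − 0.374 ≈ 0.702 mcg/mL.

0.7 mcg/mL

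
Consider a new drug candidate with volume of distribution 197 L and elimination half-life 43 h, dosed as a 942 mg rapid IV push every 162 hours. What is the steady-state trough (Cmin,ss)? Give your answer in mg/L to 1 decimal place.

0.4 mg/L

k = ln2/t½ = ln2/43 ≈ 0.016120 h⁻¹; fraction remaining f = e^(−kτ) = e^(−0.016120×162) ≈ 0.0734.
Each bolus raises the concentration by D/Vd = 942/197 ≈ 4.782 mg/L.
Steady-state trough Cmin,ss = C₀·f/(1−f) ≈ 4.782 × 0.0734/0.9266 ≈ 0.379 mg/L.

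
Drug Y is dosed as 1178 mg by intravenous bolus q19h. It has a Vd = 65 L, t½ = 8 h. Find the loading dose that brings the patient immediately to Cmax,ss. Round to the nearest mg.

1459 mg

f = (1/2)^(19/8) ≈ 0.192776; accumulation ratio R = 1/(1−f) ≈ 1.23881.
Loading dose to hit Cmax,ss on first dose: D_load = D_maint·R ≈ 1178 × 1.23881 ≈ 1459.32 mg.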